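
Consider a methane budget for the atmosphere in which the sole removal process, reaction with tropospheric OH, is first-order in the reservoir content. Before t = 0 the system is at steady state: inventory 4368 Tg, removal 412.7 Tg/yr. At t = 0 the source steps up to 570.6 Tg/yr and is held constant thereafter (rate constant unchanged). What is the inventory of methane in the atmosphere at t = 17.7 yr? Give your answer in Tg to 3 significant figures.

The sink rate constant is k = F₀/M₀ = 412.7/4368 = 0.09448 yr⁻¹.
Solving dM/dt = F₁ − kM with M(0) = M₀ gives M(t) = F₁/k + (M₀ − F₁/k)·e^(−kt).
F₁/k = 570.6/0.09448 = 6039.2 Tg; kt = 0.09448 × 17.7 = 1.672, e^(−kt) = 0.1878.
M(17.7) = 6039.2 + (4368 − 6039.2) × 0.1878 = 6039.2 − 313.9 = 5725.3 Tg.

5730 Tg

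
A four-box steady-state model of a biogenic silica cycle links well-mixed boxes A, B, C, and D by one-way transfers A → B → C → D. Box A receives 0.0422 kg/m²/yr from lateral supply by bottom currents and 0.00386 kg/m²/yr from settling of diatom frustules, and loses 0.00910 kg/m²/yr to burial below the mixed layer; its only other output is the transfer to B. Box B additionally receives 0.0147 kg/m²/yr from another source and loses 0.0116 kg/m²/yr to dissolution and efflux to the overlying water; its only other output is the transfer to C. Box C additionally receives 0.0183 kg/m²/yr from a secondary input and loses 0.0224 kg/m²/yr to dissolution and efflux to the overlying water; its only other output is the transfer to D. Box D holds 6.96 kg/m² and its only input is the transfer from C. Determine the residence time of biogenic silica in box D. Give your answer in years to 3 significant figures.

Box A: F(A→B) = (0.0422 + 0.00386) − 0.00910 = 0.036960 kg/m²/yr.
Box B: F(B→C) = (0.036960 + 0.0147) − 0.0116 = 0.040060 kg/m²/yr.
Box C: F(C→D) = (0.040060 + 0.0183) − 0.0224 = 0.035960 kg/m²/yr.
Box D throughput = its input = 0.035960 kg/m²/yr; τ = 6.96 / 0.035960 = 193.5 yr.

194 yr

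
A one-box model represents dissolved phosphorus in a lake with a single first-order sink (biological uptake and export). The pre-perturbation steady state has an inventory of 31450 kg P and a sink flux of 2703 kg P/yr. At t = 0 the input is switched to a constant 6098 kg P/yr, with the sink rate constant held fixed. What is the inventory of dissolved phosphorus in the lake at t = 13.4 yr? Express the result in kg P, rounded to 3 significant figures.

58500 kg P

The sink rate constant is k = F₀/M₀ = 2703/31450 = 0.08595 yr⁻¹.
Solving dM/dt = F₁ − kM with M(0) = M₀ gives M(t) = F₁/k + (M₀ − F₁/k)·e^(−kt).
F₁/k = 6098/0.08595 = 70952 kg P; kt = 0.08595 × 13.4 = 1.152, e^(−kt) = 0.3161.
M(13.4) = 70952 + (31450 − 70952) × 0.3161 = 70952 − 12490 = 58465 kg P.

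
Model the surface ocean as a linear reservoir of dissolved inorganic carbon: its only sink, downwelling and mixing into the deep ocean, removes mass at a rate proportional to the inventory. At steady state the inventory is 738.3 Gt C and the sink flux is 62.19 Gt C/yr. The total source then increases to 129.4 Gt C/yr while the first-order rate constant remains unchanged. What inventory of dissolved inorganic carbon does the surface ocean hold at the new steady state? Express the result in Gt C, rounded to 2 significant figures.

Rate constant k = F/M = 62.19 / 738.3 = 0.08423 yr⁻¹.
At the new steady state, source = k·M_new ⇒ M_new = 129.4 / 0.08423 = 1536 Gt C.
(Equivalently M_new = M × F_new/F_old = 738.3 × 129.4/62.19.)

1500 Gt C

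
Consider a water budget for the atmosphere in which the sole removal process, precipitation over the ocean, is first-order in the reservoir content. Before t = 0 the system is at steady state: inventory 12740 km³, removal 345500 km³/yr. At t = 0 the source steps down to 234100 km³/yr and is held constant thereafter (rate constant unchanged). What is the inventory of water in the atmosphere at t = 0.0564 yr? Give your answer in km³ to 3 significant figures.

The sink rate constant is k = F₀/M₀ = 345500/12740 = 27.12 yr⁻¹.
Solving dM/dt = F₁ − kM with M(0) = M₀ gives M(t) = F₁/k + (M₀ − F₁/k)·e^(−kt).
F₁/k = 234100/27.12 = 8632.2 km³; kt = 27.12 × 0.0564 = 1.530, e^(−kt) = 0.2166.
M(0.0564) = 8632.2 + (12740 − 8632.2) × 0.2166 = 8632.2 + 889.9 = 9522.1 km³.

9520 km³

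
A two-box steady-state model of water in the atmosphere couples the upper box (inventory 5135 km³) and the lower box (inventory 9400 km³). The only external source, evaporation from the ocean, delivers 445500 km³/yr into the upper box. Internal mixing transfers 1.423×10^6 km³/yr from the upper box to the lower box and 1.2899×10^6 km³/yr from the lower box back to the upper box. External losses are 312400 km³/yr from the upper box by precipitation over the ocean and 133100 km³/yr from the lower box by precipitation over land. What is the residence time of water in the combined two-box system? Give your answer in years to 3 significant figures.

Treat the two boxes together as one reservoir: the mixing fluxes between them are internal recycling, so τ = ΣM / Σ(external losses).
M_total = 5135 + 9400 = 14535 km³.
ΣF_external_out = 312400 + 133100 = 445500 km³/yr.
τ = M_total / ΣF_ext = 14535 / 445500 = 0.03263 yr.

0.0326 yr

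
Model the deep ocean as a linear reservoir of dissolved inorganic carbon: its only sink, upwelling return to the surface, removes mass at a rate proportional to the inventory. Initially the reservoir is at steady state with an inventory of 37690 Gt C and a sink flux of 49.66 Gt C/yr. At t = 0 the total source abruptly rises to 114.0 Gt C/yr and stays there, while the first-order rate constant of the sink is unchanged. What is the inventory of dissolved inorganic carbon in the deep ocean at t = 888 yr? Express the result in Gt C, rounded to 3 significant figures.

τ = M₀/F₀ = 37690/49.66 = 759.0 yr; rate constant k = 1/τ.
New steady state M_∞ = F₁/k = F₁·τ = 114.0 × 759.0 = 86522 Gt C.
M(t) = M_∞ + (M₀ − M_∞)·e^(−t/τ); t/τ = 888/759.0 = 1.170, so e^(−t/τ) = 0.3104.
M(t) = 86522 − 48830 × 0.3104 = 71366 Gt C.

71400 Gt C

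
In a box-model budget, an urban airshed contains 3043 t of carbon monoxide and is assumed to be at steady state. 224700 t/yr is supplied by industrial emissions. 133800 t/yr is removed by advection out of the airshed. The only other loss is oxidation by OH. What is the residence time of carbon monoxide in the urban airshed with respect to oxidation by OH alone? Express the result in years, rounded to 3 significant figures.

0.0335 yr

At steady state ΣF_in = ΣF_out.
ΣF_in = 224700 t/yr.
Oxidation by OH flux = ΣF_in − (133800) = 224700 − 133800 = 90900 t/yr.
τ = M / F = 3043 / 90900 = 0.03348 yr.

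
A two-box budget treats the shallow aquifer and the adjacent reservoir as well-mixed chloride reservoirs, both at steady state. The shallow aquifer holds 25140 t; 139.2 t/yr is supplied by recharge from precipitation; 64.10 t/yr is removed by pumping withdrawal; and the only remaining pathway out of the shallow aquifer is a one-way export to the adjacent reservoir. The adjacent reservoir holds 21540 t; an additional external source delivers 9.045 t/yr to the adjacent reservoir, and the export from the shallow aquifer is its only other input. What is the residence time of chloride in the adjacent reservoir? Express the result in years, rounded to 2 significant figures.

260 yr

Balance the shallow aquifer: ΣF_in = 139.20 t/yr.
Export to the adjacent reservoir = ΣF_in − (64.10) = 75.100 t/yr.
Total input to the adjacent reservoir = 75.100 + 9.045 = 84.145 t/yr; at steady state this equals its total output.
τ = M / F = 21540 / 84.145 = 256.0 yr.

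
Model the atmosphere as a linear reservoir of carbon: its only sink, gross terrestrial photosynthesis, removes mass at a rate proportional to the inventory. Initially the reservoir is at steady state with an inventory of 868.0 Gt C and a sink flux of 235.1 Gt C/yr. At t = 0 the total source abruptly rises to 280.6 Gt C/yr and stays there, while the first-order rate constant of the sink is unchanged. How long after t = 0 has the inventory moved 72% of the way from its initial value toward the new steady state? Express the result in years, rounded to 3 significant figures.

τ = M₀/F₀ = 868.0/235.1 = 3.692 yr.
The remaining gap fraction is e^(−t/τ); 72% covered ⇒ e^(−t/τ) = 0.280.
t = −τ ln(0.280) = 3.692 × 1.273 = 4.700 yr.

4.70 yr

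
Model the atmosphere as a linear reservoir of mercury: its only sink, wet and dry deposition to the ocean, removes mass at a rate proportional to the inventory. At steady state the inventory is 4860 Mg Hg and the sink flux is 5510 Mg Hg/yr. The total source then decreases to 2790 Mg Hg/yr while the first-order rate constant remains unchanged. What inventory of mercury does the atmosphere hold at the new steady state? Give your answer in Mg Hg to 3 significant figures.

Rate constant k = F/M = 5510 / 4860 = 1.134 yr⁻¹.
At the new steady state, source = k·M_new ⇒ M_new = 2790 / 1.134 = 2461 Mg Hg.
(Equivalently M_new = M × F_new/F_old = 4860 × 2790/5510.)

2460 Mg Hg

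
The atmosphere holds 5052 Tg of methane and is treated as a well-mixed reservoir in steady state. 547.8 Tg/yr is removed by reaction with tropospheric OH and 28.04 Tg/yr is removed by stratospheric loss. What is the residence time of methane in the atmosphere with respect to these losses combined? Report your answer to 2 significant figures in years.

8.8 yr

Total removal = 547.8 + 28.04 = 575.84 Tg/yr.
τ = M / ΣF_out = 5052 / 575.84 = 8.773 yr.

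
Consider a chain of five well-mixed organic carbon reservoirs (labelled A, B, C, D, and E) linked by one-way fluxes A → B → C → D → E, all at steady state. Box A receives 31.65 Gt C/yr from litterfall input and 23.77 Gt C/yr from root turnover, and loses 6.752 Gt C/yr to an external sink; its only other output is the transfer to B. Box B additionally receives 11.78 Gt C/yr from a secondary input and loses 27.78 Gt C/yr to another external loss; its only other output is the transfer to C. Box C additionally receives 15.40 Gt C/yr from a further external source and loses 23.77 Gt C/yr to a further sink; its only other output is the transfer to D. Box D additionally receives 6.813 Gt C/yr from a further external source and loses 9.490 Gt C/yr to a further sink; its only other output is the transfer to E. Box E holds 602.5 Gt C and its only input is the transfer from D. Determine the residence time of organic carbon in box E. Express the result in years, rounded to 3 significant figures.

27.9 yr

Box A: F(A→B) = (31.65 + 23.77) − 6.752 = 48.668 Gt C/yr.
Box B: F(B→C) = (48.668 + 11.78) − 27.78 = 32.668 Gt C/yr.
Box C: F(C→D) = (32.668 + 15.40) − 23.77 = 24.298 Gt C/yr.
Box D: F(D→E) = (24.298 + 6.813) − 9.490 = 21.621 Gt C/yr.
Box E throughput = its input = 21.621 Gt C/yr; τ = 602.5 / 21.621 = 27.87 yr.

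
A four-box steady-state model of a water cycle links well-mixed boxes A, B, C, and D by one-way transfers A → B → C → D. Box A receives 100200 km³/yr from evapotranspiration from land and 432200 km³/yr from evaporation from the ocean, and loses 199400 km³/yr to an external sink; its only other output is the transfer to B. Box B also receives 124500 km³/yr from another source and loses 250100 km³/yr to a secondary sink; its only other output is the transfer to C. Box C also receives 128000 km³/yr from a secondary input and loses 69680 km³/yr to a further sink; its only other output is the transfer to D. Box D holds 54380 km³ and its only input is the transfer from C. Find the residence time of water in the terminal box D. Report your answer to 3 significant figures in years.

0.205 yr

Box A: F(A→B) = (100200 + 432200) − 199400 = 333000 km³/yr.
Box B: F(B→C) = (333000 + 124500) − 250100 = 207400 km³/yr.
Box C: F(C→D) = (207400 + 128000) − 69680 = 265720 km³/yr.
Box D throughput = its input = 265720 km³/yr; τ = 54380 / 265720 = 0.2047 yr.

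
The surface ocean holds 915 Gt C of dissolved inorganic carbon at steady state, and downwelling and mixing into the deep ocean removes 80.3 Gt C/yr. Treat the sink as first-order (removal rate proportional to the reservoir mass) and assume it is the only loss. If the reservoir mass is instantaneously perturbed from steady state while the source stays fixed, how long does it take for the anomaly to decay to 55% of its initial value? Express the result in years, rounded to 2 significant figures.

6.8 yr

For a linear reservoir the anomaly decays as exp(−t/τ) with τ = M/F = 915/80.3 = 11.39 yr.
exp(−t/τ) = 0.55 ⇒ t = −τ ln(0.55) = 11.39 × 0.5978 = 6.812 yr.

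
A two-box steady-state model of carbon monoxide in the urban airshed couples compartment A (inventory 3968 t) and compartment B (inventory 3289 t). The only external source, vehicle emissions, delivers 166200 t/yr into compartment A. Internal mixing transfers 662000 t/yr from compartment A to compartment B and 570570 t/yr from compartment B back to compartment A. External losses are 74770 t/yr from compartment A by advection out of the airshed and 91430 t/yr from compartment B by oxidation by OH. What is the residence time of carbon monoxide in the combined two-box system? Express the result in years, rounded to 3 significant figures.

0.0437 yr

Treat the two boxes together as one reservoir: the mixing fluxes between them are internal recycling, so τ = ΣM / Σ(external losses).
M_total = 3968 + 3289 = 7257.0 t.
ΣF_external_out = 74770 + 91430 = 166200 t/yr.
τ = M_total / ΣF_ext = 7257.0 / 166200 = 0.04366 yr.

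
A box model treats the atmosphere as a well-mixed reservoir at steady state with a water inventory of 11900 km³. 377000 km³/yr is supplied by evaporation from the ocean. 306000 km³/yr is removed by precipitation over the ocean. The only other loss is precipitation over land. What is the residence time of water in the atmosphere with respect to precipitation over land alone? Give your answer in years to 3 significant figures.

0.168 yr

At steady state ΣF_in = ΣF_out.
ΣF_in = 377000 km³/yr.
Precipitation over land flux = ΣF_in − (306000) = 377000 − 306000 = 71000 km³/yr.
τ = M / F = 11900 / 71000 = 0.1676 yr.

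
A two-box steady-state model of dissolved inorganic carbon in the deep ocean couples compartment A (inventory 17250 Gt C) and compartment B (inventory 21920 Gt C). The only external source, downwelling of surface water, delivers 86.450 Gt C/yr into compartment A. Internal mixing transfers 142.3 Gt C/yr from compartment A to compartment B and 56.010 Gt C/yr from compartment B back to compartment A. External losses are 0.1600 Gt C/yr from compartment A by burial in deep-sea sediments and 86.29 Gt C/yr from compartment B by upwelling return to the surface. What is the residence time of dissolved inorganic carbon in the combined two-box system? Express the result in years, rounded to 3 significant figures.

453 yr

Residence time in the combined system uses the total inventory and the total *external* removal — internal exchanges between the two boxes cancel.
M_total = 17250 + 21920 = 39170 Gt C.
ΣF_external_out = 0.1600 + 86.29 = 86.450 Gt C/yr.
τ = M_total / ΣF_ext = 39170 / 86.450 = 453.1 yr.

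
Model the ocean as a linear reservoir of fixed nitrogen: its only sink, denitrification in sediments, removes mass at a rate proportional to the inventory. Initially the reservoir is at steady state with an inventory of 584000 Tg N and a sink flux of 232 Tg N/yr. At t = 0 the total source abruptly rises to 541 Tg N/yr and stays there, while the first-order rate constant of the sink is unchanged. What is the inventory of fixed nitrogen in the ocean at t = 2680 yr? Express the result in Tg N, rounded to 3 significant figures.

1.09×10^6 Tg N

Residence time τ = M₀/F₀ = 2517 yr. The eventual steady state is M_∞ = M₀·(F₁/F₀) = 584000 × 541/232 = 1.3618×10^6 Tg N.
The anomaly ΔM(t) = M(t) − M_∞ decays as ΔM₀·e^(−t/τ) with ΔM₀ = 584000 − 1.3618×10^6 = −777800 Tg N.
At t = 2680 yr, e^(−t/τ) = e^(−1.065) = 0.3448, so ΔM = −268200 Tg N and M = 1.3618×10^6 − 268200 = 1.0936×10^6 Tg N.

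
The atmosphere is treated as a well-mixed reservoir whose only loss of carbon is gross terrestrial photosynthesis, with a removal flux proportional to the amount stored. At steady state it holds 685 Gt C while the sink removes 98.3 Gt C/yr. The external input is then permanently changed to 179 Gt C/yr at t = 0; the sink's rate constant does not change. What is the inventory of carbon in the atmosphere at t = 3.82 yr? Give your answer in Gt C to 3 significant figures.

922 Gt C

Residence time τ = M₀/F₀ = 6.968 yr. The eventual steady state is M_∞ = M₀·(F₁/F₀) = 685 × 179/98.3 = 1247.4 Gt C.
The anomaly ΔM(t) = M(t) − M_∞ decays as ΔM₀·e^(−t/τ) with ΔM₀ = 685 − 1247.4 = −562.4 Gt C.
At t = 3.82 yr, e^(−t/τ) = e^(−0.5482) = 0.5780, so ΔM = −325.0 Gt C and M = 1247.4 − 325.0 = 922.31 Gt C.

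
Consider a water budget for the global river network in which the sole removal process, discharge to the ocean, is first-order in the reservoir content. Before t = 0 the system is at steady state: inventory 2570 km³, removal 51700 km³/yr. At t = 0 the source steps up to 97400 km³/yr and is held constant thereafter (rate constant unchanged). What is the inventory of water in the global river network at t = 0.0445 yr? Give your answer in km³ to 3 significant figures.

Residence time τ = M₀/F₀ = 0.04971 yr. The eventual steady state is M_∞ = M₀·(F₁/F₀) = 2570 × 97400/51700 = 4841.7 km³.
The anomaly ΔM(t) = M(t) − M_∞ decays as ΔM₀·e^(−t/τ) with ΔM₀ = 2570 − 4841.7 = −2272 km³.
At t = 0.0445 yr, e^(−t/τ) = e^(−0.8952) = 0.4085, so ΔM = −928.1 km³ and M = 4841.7 − 928.1 = 3913.7 km³.

3910 km³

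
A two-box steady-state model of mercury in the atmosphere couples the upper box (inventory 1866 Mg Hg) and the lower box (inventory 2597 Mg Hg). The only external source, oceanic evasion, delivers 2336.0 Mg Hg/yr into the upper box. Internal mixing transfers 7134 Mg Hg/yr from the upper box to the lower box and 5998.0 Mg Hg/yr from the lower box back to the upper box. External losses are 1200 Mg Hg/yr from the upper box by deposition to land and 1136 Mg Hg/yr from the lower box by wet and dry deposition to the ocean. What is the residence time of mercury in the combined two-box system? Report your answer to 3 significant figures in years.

Treat the two boxes together as one reservoir: the mixing fluxes between them are internal recycling, so τ = ΣM / Σ(external losses).
M_total = 1866 + 2597 = 4463.0 Mg Hg.
ΣF_external_out = 1200 + 1136 = 2336.0 Mg Hg/yr.
τ = M_total / ΣF_ext = 4463.0 / 2336.0 = 1.911 yr.

1.91 yr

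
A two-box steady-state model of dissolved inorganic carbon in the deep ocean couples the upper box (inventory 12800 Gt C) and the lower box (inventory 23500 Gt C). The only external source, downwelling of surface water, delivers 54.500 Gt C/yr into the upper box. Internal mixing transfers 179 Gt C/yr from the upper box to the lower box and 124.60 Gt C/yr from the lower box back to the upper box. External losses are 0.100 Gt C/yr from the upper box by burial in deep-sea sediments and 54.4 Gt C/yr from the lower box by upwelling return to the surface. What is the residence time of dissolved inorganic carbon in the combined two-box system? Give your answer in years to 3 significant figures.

666 yr

Residence time in the combined system uses the total inventory and the total *external* removal — internal exchanges between the two boxes cancel.
M_total = 12800 + 23500 = 36300 Gt C.
ΣF_external_out = 0.100 + 54.4 = 54.500 Gt C/yr.
τ = M_total / ΣF_ext = 36300 / 54.500 = 666.1 yr.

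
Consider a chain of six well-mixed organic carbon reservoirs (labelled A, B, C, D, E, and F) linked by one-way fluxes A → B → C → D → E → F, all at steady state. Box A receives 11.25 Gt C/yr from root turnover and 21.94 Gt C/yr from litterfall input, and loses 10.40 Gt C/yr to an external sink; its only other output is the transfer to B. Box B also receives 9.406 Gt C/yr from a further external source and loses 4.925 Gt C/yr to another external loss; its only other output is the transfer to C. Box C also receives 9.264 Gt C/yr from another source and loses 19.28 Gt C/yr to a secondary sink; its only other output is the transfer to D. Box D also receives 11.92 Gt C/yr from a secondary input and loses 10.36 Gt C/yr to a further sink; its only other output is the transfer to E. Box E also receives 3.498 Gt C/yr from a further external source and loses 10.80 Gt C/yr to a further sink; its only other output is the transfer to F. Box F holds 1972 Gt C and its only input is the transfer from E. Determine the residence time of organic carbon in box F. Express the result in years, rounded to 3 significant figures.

171 yr

Box A: F(A→B) = (11.25 + 21.94) − 10.40 = 22.790 Gt C/yr.
Box B: F(B→C) = (22.790 + 9.406) − 4.925 = 27.271 Gt C/yr.
Box C: F(C→D) = (27.271 + 9.264) − 19.28 = 17.255 Gt C/yr.
Box D: F(D→E) = (17.255 + 11.92) − 10.36 = 18.815 Gt C/yr.
Box E: F(E→F) = (18.815 + 3.498) − 10.80 = 11.513 Gt C/yr.
Box F throughput = its input = 11.513 Gt C/yr; τ = 1972 / 11.513 = 171.3 yr.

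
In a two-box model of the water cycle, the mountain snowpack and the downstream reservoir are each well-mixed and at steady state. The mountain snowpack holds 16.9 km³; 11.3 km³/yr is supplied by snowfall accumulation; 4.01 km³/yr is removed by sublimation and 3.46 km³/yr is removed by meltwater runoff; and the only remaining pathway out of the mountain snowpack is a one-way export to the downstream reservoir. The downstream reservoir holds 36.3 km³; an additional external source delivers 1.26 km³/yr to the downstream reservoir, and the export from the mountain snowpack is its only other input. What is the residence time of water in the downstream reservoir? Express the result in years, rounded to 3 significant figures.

Balance the mountain snowpack: ΣF_in = 11.300 km³/yr.
Export to the downstream reservoir = ΣF_in − (4.01 + 3.46) = 3.8300 km³/yr.
Total input to the downstream reservoir = 3.8300 + 1.26 = 5.0900 km³/yr; at steady state this equals its total output.
τ = M / F = 36.3 / 5.0900 = 7.132 yr.

7.13 yr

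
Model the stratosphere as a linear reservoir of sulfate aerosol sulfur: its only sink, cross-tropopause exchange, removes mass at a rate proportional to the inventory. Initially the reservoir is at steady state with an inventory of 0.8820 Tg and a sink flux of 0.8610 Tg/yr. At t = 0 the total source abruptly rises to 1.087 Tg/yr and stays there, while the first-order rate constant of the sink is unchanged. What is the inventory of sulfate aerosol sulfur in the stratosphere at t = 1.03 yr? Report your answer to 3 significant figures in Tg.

1.03 Tg

Residence time τ = M₀/F₀ = 1.024 yr. The eventual steady state is M_∞ = M₀·(F₁/F₀) = 0.8820 × 1.087/0.8610 = 1.1135 Tg.
The anomaly ΔM(t) = M(t) − M_∞ decays as ΔM₀·e^(−t/τ) with ΔM₀ = 0.8820 − 1.1135 = −0.2315 Tg.
At t = 1.03 yr, e^(−t/τ) = e^(−1.005) = 0.3659, so ΔM = −0.08470 Tg and M = 1.1135 − 0.08470 = 1.0288 Tg.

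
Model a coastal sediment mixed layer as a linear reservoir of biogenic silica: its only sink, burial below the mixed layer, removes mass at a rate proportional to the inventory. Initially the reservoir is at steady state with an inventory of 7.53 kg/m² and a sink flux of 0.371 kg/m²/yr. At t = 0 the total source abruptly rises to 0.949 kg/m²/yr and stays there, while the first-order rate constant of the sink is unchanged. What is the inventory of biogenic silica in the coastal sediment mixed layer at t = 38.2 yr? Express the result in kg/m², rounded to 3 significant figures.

The sink rate constant is k = F₀/M₀ = 0.371/7.53 = 0.04927 yr⁻¹.
Solving dM/dt = F₁ − kM with M(0) = M₀ gives M(t) = F₁/k + (M₀ − F₁/k)·e^(−kt).
F₁/k = 0.949/0.04927 = 19.261 kg/m²; kt = 0.04927 × 38.2 = 1.882, e^(−kt) = 0.1523.
M(38.2) = 19.261 + (7.53 − 19.261) × 0.1523 = 19.261 − 1.786 = 17.475 kg/m².

17.5 kg/m²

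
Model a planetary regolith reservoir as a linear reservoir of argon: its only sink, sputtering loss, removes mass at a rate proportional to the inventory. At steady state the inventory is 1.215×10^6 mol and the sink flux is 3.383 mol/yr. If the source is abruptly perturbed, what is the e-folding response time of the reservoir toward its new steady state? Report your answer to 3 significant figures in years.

For a linear reservoir the response time equals the residence time τ = M/F.
τ = 1.215×10^6 / 3.383 = 359100 yr.

359000 yr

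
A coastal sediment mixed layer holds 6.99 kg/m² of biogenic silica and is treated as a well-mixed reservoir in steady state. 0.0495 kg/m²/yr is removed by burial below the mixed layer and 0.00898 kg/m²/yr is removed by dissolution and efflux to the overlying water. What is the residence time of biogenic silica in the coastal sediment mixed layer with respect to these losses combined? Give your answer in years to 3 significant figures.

120 yr

Total removal = 0.04950 + 0.008980 = 0.058480 kg/m²/yr.
τ = M / ΣF_out = 6.99 / 0.058480 = 119.5 yr.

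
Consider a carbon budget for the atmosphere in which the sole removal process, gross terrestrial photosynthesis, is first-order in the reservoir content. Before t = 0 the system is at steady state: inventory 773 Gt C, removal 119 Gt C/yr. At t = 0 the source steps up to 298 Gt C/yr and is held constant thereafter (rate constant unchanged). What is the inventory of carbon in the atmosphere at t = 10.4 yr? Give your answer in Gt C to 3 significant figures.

τ = M₀/F₀ = 773/119 = 6.496 yr; rate constant k = 1/τ.
New steady state M_∞ = F₁/k = F₁·τ = 298 × 6.496 = 1935.7 Gt C.
M(t) = M_∞ + (M₀ − M_∞)·e^(−t/τ); t/τ = 10.4/6.496 = 1.601, so e^(−t/τ) = 0.2017.
M(t) = 1935.7 − 1163 × 0.2017 = 1701.2 Gt C.

1700 Gt C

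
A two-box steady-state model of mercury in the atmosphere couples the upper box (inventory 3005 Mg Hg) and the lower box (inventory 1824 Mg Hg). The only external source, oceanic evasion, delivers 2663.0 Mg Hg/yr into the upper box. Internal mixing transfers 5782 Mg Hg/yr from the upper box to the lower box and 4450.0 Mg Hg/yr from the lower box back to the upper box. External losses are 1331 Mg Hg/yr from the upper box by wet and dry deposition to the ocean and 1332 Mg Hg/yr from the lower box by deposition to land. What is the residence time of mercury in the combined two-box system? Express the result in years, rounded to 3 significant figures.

Treat the two boxes together as one reservoir: the mixing fluxes between them are internal recycling, so τ = ΣM / Σ(external losses).
M_total = 3005 + 1824 = 4829.0 Mg Hg.
ΣF_external_out = 1331 + 1332 = 2663.0 Mg Hg/yr.
τ = M_total / ΣF_ext = 4829.0 / 2663.0 = 1.813 yr.

1.81 yr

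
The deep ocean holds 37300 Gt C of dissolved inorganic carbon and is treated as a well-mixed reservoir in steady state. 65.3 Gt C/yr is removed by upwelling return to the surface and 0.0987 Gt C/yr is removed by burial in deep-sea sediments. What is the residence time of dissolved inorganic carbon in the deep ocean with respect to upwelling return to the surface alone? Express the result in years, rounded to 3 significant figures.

Residence time with respect to a single sink: τ = M / F_sink.
τ = 37300 / 65.3 = 571.2 yr.

571 yr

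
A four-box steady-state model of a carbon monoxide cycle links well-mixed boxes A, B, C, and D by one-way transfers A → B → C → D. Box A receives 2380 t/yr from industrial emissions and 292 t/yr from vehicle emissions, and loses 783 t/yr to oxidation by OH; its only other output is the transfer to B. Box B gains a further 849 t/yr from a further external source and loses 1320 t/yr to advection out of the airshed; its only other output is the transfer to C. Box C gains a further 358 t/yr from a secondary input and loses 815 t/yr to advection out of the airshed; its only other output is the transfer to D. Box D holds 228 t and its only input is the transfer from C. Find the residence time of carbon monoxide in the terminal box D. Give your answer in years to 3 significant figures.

Box A: F(A→B) = (2380 + 292) − 783 = 1889.0 t/yr.
Box B: F(B→C) = (1889.0 + 849) − 1320 = 1418.0 t/yr.
Box C: F(C→D) = (1418.0 + 358) − 815 = 961.00 t/yr.
Box D throughput = its input = 961.00 t/yr; τ = 228 / 961.00 = 0.2373 yr.

0.237 yr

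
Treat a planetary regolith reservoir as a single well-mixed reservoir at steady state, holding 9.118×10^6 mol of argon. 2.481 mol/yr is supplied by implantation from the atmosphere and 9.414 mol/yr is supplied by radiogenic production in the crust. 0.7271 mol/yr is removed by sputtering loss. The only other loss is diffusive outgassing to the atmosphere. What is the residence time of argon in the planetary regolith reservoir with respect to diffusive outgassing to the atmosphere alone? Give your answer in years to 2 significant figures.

820000 yr

At steady state ΣF_in = ΣF_out.
ΣF_in = 2.481 + 9.414 = 11.895 mol/yr.
Diffusive outgassing to the atmosphere flux = ΣF_in − (0.7271) = 11.895 − 0.7271 = 11.17 mol/yr.
τ = M / F = 9.118×10^6 / 11.17 = 816400 yr.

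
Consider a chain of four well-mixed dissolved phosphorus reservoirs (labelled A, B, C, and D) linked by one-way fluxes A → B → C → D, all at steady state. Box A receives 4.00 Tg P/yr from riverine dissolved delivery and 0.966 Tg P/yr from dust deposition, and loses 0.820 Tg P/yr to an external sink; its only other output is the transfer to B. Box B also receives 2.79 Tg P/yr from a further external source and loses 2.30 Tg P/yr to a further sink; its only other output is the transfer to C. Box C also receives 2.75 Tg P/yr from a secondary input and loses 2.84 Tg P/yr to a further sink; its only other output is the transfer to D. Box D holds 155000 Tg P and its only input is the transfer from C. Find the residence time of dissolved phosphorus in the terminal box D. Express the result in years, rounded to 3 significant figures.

Box A: F(A→B) = (4.00 + 0.966) − 0.820 = 4.1460 Tg P/yr.
Box B: F(B→C) = (4.1460 + 2.79) − 2.30 = 4.6360 Tg P/yr.
Box C: F(C→D) = (4.6360 + 2.75) − 2.84 = 4.5460 Tg P/yr.
Box D throughput = its input = 4.5460 Tg P/yr; τ = 155000 / 4.5460 = 34100 yr.

34100 yr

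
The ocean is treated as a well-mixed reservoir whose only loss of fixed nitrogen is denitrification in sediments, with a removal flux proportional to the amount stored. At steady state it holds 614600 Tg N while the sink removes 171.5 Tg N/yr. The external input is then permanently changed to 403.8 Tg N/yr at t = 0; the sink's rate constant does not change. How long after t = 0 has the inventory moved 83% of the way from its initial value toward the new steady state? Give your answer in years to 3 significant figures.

τ = M₀/F₀ = 614600/171.5 = 3584 yr.
The remaining gap fraction is e^(−t/τ); 83% covered ⇒ e^(−t/τ) = 0.170.
t = −τ ln(0.170) = 3584 × 1.772 = 6350 yr.

6350 yr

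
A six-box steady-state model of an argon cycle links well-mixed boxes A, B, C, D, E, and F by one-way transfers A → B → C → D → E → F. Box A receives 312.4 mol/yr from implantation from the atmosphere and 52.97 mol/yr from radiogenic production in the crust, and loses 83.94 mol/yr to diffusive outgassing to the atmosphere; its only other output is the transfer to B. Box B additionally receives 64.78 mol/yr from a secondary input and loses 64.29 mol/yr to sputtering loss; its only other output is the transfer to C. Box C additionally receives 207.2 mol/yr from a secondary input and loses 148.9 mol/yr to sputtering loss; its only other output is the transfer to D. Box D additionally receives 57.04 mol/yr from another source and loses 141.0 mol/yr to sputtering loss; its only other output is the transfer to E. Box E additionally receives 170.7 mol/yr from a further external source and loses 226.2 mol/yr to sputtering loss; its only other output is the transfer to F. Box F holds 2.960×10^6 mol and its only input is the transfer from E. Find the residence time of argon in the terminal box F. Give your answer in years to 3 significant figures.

Box A: F(A→B) = (312.4 + 52.97) − 83.94 = 281.43 mol/yr.
Box B: F(B→C) = (281.43 + 64.78) − 64.29 = 281.92 mol/yr.
Box C: F(C→D) = (281.92 + 207.2) − 148.9 = 340.22 mol/yr.
Box D: F(D→E) = (340.22 + 57.04) − 141.0 = 256.26 mol/yr.
Box E: F(E→F) = (256.26 + 170.7) − 226.2 = 200.76 mol/yr.
Box F throughput = its input = 200.76 mol/yr; τ = 2.960×10^6 / 200.76 = 14740 yr.

14700 yr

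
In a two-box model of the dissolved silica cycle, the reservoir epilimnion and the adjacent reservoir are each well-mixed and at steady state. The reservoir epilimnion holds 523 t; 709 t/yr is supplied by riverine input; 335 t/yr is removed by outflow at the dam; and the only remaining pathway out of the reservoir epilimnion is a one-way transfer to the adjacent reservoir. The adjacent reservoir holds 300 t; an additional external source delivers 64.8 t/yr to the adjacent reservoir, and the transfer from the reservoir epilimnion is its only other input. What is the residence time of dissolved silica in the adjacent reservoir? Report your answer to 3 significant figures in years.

Balance the reservoir epilimnion: ΣF_in = 709.00 t/yr.
Transfer to the adjacent reservoir = ΣF_in − (335) = 374.00 t/yr.
Total input to the adjacent reservoir = 374.00 + 64.8 = 438.80 t/yr; at steady state this equals its total output.
τ = M / F = 300 / 438.80 = 0.6837 yr.

0.684 yr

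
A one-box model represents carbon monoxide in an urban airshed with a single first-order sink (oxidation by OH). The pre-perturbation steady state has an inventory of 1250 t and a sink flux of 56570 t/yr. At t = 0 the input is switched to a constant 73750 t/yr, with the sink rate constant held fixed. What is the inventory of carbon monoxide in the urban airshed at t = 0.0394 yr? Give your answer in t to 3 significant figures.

τ = M₀/F₀ = 1250/56570 = 0.02210 yr; rate constant k = 1/τ.
New steady state M_∞ = F₁/k = F₁·τ = 73750 × 0.02210 = 1629.6 t.
M(t) = M_∞ + (M₀ − M_∞)·e^(−t/τ); t/τ = 0.0394/0.02210 = 1.783, so e^(−t/τ) = 0.1681.
M(t) = 1629.6 − 379.6 × 0.1681 = 1565.8 t.

1570 t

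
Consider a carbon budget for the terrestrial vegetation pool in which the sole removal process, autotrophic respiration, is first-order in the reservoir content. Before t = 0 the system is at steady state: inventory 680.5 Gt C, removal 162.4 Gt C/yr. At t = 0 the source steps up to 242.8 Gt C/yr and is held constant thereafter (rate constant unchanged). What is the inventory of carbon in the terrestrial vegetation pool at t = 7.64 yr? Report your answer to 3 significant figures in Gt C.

The sink rate constant is k = F₀/M₀ = 162.4/680.5 = 0.2386 yr⁻¹.
Solving dM/dt = F₁ − kM with M(0) = M₀ gives M(t) = F₁/k + (M₀ − F₁/k)·e^(−kt).
F₁/k = 242.8/0.2386 = 1017.4 Gt C; kt = 0.2386 × 7.64 = 1.823, e^(−kt) = 0.1615.
M(7.64) = 1017.4 + (680.5 − 1017.4) × 0.1615 = 1017.4 − 54.41 = 962.99 Gt C.

963 Gt C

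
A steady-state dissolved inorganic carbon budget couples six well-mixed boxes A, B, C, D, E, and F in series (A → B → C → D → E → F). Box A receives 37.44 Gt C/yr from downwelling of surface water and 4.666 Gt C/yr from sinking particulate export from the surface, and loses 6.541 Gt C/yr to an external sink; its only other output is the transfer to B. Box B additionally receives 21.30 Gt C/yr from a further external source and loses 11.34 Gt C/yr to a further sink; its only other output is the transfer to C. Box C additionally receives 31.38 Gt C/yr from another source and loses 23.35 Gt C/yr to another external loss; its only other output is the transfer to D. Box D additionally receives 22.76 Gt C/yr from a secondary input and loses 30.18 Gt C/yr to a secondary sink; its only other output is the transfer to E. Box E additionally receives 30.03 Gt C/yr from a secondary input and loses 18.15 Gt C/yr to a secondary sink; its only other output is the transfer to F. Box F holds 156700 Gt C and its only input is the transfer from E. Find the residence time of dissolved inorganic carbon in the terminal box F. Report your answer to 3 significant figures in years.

2700 yr

Box A: F(A→B) = (37.44 + 4.666) − 6.541 = 35.565 Gt C/yr.
Box B: F(B→C) = (35.565 + 21.30) − 11.34 = 45.525 Gt C/yr.
Box C: F(C→D) = (45.525 + 31.38) − 23.35 = 53.555 Gt C/yr.
Box D: F(D→E) = (53.555 + 22.76) − 30.18 = 46.135 Gt C/yr.
Box E: F(E→F) = (46.135 + 30.03) − 18.15 = 58.015 Gt C/yr.
Box F throughput = its input = 58.015 Gt C/yr; τ = 156700 / 58.015 = 2701 yr.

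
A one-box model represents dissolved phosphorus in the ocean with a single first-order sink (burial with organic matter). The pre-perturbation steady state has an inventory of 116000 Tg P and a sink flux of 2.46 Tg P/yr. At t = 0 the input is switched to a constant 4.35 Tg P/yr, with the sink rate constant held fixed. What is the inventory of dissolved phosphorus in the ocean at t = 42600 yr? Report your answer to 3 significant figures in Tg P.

Residence time τ = M₀/F₀ = 47150 yr. The eventual steady state is M_∞ = M₀·(F₁/F₀) = 116000 × 4.35/2.46 = 205120 Tg P.
The anomaly ΔM(t) = M(t) − M_∞ decays as ΔM₀·e^(−t/τ) with ΔM₀ = 116000 − 205120 = −89120 Tg P.
At t = 42600 yr, e^(−t/τ) = e^(−0.9034) = 0.4052, so ΔM = −36110 Tg P and M = 205120 − 36110 = 169010 Tg P.

169000 Tg P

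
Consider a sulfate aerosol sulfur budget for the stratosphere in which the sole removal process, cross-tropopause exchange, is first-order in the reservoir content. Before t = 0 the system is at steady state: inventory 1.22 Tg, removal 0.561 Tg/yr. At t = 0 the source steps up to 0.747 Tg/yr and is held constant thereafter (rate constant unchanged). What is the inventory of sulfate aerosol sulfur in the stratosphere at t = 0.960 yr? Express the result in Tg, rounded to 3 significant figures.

τ = M₀/F₀ = 1.22/0.561 = 2.175 yr; rate constant k = 1/τ.
New steady state M_∞ = F₁/k = F₁·τ = 0.747 × 2.175 = 1.6245 Tg.
M(t) = M_∞ + (M₀ − M_∞)·e^(−t/τ); t/τ = 0.960/2.175 = 0.4414, so e^(−t/τ) = 0.6431.
M(t) = 1.6245 − 0.4045 × 0.6431 = 1.3644 Tg.

1.36 Tg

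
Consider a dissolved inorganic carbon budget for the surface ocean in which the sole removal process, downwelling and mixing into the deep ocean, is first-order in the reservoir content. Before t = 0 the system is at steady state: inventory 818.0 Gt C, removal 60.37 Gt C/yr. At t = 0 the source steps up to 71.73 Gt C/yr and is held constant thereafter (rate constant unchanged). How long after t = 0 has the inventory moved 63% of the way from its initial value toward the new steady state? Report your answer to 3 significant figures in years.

τ = M₀/F₀ = 818.0/60.37 = 13.55 yr.
The remaining gap fraction is e^(−t/τ); 63% covered ⇒ e^(−t/τ) = 0.370.
t = −τ ln(0.370) = 13.55 × 0.9943 = 13.47 yr.

13.5 yr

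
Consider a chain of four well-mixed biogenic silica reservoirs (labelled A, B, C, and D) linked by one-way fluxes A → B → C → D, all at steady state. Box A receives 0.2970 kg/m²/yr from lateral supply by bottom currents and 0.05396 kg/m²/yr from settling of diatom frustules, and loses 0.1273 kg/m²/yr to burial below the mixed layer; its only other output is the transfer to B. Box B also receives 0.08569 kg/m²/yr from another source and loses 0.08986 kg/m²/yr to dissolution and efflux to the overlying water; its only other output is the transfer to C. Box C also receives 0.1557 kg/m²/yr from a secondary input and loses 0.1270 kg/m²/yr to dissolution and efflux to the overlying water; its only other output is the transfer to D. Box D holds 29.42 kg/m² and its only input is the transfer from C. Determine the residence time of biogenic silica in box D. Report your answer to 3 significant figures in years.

119 yr

Box A: F(A→B) = (0.2970 + 0.05396) − 0.1273 = 0.22366 kg/m²/yr.
Box B: F(B→C) = (0.22366 + 0.08569) − 0.08986 = 0.21949 kg/m²/yr.
Box C: F(C→D) = (0.21949 + 0.1557) − 0.1270 = 0.24819 kg/m²/yr.
Box D throughput = its input = 0.24819 kg/m²/yr; τ = 29.42 / 0.24819 = 118.5 yr.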